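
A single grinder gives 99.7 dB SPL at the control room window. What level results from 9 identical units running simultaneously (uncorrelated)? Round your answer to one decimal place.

109.2 dB SPL

L_total = L₁ + 10·log₁₀ N for N identical incoherent sources.
L_total = 99.7 + 10·log₁₀(9) = 99.7 + 9.542 = 109.24 dB SPL.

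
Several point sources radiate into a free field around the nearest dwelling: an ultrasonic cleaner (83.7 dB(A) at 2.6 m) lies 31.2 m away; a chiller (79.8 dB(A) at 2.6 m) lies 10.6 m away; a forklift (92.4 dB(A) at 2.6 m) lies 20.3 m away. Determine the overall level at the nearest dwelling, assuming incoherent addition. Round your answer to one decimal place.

75.5 dB(A)

First find each source's level at the receiver (point-source: −20·log₁₀(r/r_ref)), then combine on an intensity basis.
ultrasonic cleaner: 83.7 − 20·log₁₀(31.2/2.6) = 83.7 − 21.58 = 62.12 dB(A).
chiller: 79.8 − 20·log₁₀(10.6/2.6) = 79.8 − 12.21 = 67.59 dB(A).
forklift: 92.4 − 20·log₁₀(20.3/2.6) = 92.4 − 17.85 = 74.55 dB(A).
Σ 10^(L/10) = 3.588e+07 → L_total = 10·log₁₀(3.588e+07) = 75.55 dB(A).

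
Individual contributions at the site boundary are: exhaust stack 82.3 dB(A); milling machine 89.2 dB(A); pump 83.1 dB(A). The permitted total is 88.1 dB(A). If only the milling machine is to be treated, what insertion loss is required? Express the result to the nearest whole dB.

5 dB

Fixed contribution from the other sources: Σ 10^(L/10) = 10^(82.3/10) + 10^(83.1/10) = 3.740e+08 (85.73 dB(A)).
The limit corresponds to 10^(88.1/10) = 6.457e+08; subtracting the fixed part leaves 2.717e+08 for the milling machine, i.e. 84.34 dB(A).
Required insertion loss = 89.2 − 84.34 = 4.86 dB.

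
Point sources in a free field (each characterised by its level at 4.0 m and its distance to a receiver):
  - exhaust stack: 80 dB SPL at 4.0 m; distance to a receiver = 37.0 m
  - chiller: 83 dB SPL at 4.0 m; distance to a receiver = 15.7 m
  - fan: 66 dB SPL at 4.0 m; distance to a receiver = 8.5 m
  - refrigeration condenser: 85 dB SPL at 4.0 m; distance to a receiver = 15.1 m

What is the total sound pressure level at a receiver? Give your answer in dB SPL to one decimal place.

75.7 dB SPL

First find each source's level at the receiver (point-source: −20·log₁₀(r/r_ref)), then combine on an intensity basis.
exhaust stack: 80 − 20·log₁₀(37.0/4.0) = 80 − 19.32 = 60.68 dB SPL.
chiller: 83 − 20·log₁₀(15.7/4.0) = 83 − 11.88 = 71.12 dB SPL.
fan: 66 − 20·log₁₀(8.5/4.0) = 66 − 6.55 = 59.45 dB SPL.
refrigeration condenser: 85 − 20·log₁₀(15.1/4.0) = 85 − 11.54 = 73.46 dB SPL.
Σ 10^(L/10) = 3.719e+07 → L_total = 10·log₁₀(3.719e+07) = 75.70 dB SPL.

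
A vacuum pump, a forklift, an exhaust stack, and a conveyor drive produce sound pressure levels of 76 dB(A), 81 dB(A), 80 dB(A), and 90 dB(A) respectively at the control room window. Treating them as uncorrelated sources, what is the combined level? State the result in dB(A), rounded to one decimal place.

91.0 dB(A)

For uncorrelated sources the intensities add, so convert each level to linear form, sum, and take 10·log₁₀ of the total.
Σ 10^(L/10) = 10^(76/10) + 10^(81/10) + 10^(80/10) + 10^(90/10) = 1.266e+09.
L_total = 10·log₁₀(1.266e+09) = 91.02 dB(A).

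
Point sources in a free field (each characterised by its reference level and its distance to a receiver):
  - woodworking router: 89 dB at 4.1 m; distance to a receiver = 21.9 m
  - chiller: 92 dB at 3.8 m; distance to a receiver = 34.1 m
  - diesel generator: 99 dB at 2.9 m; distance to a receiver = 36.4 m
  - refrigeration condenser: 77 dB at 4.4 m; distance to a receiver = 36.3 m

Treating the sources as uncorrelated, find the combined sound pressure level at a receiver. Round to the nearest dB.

80 dB

Propagate each source to the receiver with L = L_ref − 20·log₁₀(r/r_ref), then add intensities.
woodworking router: 89 − 20·log₁₀(21.9/4.1) = 89 − 14.55 = 74.45 dB.
chiller: 92 − 20·log₁₀(34.1/3.8) = 92 − 19.06 = 72.94 dB.
diesel generator: 99 − 20·log₁₀(36.4/2.9) = 99 − 21.97 = 77.03 dB.
refrigeration condenser: 77 − 20·log₁₀(36.3/4.4) = 77 − 18.33 = 58.67 dB.
Σ 10^(L/10) = 9.868e+07 → L_total = 10·log₁₀(9.868e+07) = 79.94 dB.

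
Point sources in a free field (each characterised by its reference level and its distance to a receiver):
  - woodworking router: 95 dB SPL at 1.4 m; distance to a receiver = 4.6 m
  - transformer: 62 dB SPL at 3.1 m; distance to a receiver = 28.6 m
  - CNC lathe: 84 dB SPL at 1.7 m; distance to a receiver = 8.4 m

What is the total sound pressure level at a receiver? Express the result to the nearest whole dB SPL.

First find each source's level at the receiver (point-source: −20·log₁₀(r/r_ref)), then combine on an intensity basis.
woodworking router: 95 − 20·log₁₀(4.6/1.4) = 95 − 10.33 = 84.67 dB SPL.
transformer: 62 − 20·log₁₀(28.6/3.1) = 62 − 19.30 = 42.70 dB SPL.
CNC lathe: 84 − 20·log₁₀(8.4/1.7) = 84 − 13.88 = 70.12 dB SPL.
Σ 10^(L/10) = 3.032e+08 → L_total = 10·log₁₀(3.032e+08) = 84.82 dB SPL.

85 dB SPL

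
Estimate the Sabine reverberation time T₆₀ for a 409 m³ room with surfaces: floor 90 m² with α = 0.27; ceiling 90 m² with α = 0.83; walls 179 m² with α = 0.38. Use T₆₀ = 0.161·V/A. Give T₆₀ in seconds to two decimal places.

0.39 s

Total absorption A = 90·0.27 + 90·0.83 + 179·0.38 = 167.02 m² sabins.
T₆₀ = 0.161 × 409 / 167.02 = 0.394 s.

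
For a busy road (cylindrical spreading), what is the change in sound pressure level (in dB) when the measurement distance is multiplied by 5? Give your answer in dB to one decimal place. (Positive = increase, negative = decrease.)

With cylindrical spreading the level changes by −10·log₁₀(r₂/r₁).
ΔL = −10·log₁₀(5) = -6.99 dB.

-7.0 dB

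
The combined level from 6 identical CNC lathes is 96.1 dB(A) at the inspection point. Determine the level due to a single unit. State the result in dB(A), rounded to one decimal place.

Dividing the total intensity by 6 lowers the level by 10·log₁₀ 6 = 7.782 dB: L₁ = 96.1 − 7.782.

88.3 dB(A)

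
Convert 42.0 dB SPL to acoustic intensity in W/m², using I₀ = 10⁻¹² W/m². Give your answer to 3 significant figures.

I = I₀·10^(L/10) = 10⁻¹² × 10^(42.0/10) = 10^(-7.800).

1.58e-08 W/m²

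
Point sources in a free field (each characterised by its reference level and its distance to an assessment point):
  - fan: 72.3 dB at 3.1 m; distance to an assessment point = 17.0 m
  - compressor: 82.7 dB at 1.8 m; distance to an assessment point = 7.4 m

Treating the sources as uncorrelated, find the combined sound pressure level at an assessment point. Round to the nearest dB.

Apply inverse-square spreading to bring every level to the receiver, then sum 10^(L/10).
fan: 72.3 − 20·log₁₀(17.0/3.1) = 72.3 − 14.78 = 57.52 dB.
compressor: 82.7 − 20·log₁₀(7.4/1.8) = 82.7 − 12.28 = 70.42 dB.
Σ 10^(L/10) = 1.158e+07 → L_total = 10·log₁₀(1.158e+07) = 70.64 dB.

71 dB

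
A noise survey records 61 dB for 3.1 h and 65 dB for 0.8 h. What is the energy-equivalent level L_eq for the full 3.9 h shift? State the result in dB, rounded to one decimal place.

62.2 dB

L_eq = 10·log₁₀[(1/T)·Σ tᵢ·10^(Lᵢ/10)] with T = 3.9 h.
Σ tᵢ·10^(Lᵢ/10) = 3.1·10^(61/10) + 0.8·10^(65/10) = 6.432e+06.
L_eq = 10·log₁₀(6.432e+06/3.9) = 62.17 dB.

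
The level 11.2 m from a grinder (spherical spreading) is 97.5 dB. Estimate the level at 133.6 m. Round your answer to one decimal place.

Point-source attenuation: ΔL = 20·log₁₀(r₂/r₁) = 20·log₁₀(133.6/11.2) = 21.532 dB.
L₂ = 97.5 − 20·log₁₀(133.6/11.2) = 97.5 − 21.532 = 75.97 dB.

76.0 dB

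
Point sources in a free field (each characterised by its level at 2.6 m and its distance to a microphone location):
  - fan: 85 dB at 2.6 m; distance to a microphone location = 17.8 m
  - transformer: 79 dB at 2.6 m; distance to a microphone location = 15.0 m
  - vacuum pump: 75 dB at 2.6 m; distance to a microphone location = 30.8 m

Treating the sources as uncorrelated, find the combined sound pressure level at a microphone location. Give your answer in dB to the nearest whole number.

70 dB

Apply inverse-square spreading to bring every level to the receiver, then sum 10^(L/10).
fan: 85 − 20·log₁₀(17.8/2.6) = 85 − 16.71 = 68.29 dB.
transformer: 79 − 20·log₁₀(15.0/2.6) = 79 − 15.22 = 63.78 dB.
vacuum pump: 75 − 20·log₁₀(30.8/2.6) = 75 − 21.47 = 53.53 dB.
Σ 10^(L/10) = 9.359e+06 → L_total = 10·log₁₀(9.359e+06) = 69.71 dB.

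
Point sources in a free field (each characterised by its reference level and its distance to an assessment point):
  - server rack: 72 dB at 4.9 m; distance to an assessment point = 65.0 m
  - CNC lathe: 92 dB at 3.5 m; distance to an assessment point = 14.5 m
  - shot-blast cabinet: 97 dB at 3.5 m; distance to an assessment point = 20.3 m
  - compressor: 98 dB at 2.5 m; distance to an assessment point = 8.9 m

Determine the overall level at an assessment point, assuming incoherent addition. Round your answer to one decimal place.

Propagate each source to the receiver with L = L_ref − 20·log₁₀(r/r_ref), then add intensities.
server rack: 72 − 20·log₁₀(65.0/4.9) = 72 − 22.45 = 49.55 dB.
CNC lathe: 92 − 20·log₁₀(14.5/3.5) = 92 − 12.35 = 79.65 dB.
shot-blast cabinet: 97 − 20·log₁₀(20.3/3.5) = 97 − 15.27 = 81.73 dB.
compressor: 98 − 20·log₁₀(8.9/2.5) = 98 − 11.03 = 86.97 dB.
Σ 10^(L/10) = 7.393e+08 → L_total = 10·log₁₀(7.393e+08) = 88.69 dB.

88.7 dB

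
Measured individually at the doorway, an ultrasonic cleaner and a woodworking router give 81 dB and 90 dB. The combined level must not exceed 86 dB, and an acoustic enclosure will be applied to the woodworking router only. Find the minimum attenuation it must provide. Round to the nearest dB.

Everything except the woodworking router sums to 10^(81/10) = 1.259e+08 in linear terms, 81.00 dB.
The limit corresponds to 10^(86/10) = 3.981e+08; subtracting the fixed part leaves 2.722e+08 for the woodworking router, i.e. 84.35 dB.
So the woodworking router must be reduced from 90 to 84.35 dB: IL = 5.65 dB.

6 dB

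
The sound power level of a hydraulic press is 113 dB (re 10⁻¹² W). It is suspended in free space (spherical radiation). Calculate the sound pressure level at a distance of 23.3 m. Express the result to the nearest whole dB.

Free-field spherical radiation: L_p = L_w − 10·log₁₀(4π·r²), r = 23.3 m.
4π·r² = 6822 m², 10·log₁₀ of that is 38.339 dB.
L_p = 113 − 38.339 = 74.66 dB.

75 dB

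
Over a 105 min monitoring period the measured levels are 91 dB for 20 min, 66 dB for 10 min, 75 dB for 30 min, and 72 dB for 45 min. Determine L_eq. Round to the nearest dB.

Weight each interval's intensity by its duration and average over T = 105 min:
Σ tᵢ·10^(Lᵢ/10) = 20·10^(91/10) + 10·10^(66/10) + 30·10^(75/10) + 45·10^(72/10) = 2.688e+10.
L_eq = 10·log₁₀(2.688e+10/105) = 84.08 dB.

84 dB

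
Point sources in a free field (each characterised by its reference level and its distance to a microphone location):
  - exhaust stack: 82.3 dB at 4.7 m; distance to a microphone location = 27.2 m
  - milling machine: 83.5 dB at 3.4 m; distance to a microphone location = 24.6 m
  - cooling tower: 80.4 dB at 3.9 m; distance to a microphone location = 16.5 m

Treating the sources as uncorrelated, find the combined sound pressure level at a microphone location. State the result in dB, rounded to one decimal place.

Propagate each source to the receiver with L = L_ref − 20·log₁₀(r/r_ref), then add intensities.
exhaust stack: 82.3 − 20·log₁₀(27.2/4.7) = 82.3 − 15.25 = 67.05 dB.
milling machine: 83.5 − 20·log₁₀(24.6/3.4) = 83.5 − 17.19 = 66.31 dB.
cooling tower: 80.4 − 20·log₁₀(16.5/3.9) = 80.4 − 12.53 = 67.87 dB.
Σ 10^(L/10) = 1.547e+07 → L_total = 10·log₁₀(1.547e+07) = 71.90 dB.

71.9 dB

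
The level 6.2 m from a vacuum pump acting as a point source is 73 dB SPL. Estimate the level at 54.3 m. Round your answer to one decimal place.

Spherical spreading from a point source gives a 20·log₁₀(r₂/r₁) drop.
L₂ = 73 − 20·log₁₀(54.3/6.2) = 73 − 18.848 = 54.15 dB SPL.

54.2 dB SPL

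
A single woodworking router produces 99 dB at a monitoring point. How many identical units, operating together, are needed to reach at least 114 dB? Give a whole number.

32

The shortfall is 114 − 99 = 15.0 dB, and N units add 10·log₁₀ N, so need 10·log₁₀ N ≥ 15.0.
N ≥ 10^(15.0/10) = 31.623, so N = 32.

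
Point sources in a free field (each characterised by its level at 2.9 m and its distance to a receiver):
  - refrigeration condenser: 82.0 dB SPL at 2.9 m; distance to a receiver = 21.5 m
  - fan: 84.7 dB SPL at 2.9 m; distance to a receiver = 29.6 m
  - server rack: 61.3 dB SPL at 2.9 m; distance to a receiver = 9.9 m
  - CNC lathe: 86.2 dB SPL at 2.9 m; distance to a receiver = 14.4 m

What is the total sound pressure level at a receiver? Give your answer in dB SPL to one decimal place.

First find each source's level at the receiver (point-source: −20·log₁₀(r/r_ref)), then combine on an intensity basis.
refrigeration condenser: 82.0 − 20·log₁₀(21.5/2.9) = 82.0 − 17.40 = 64.60 dB SPL.
fan: 84.7 − 20·log₁₀(29.6/2.9) = 84.7 − 20.18 = 64.52 dB SPL.
server rack: 61.3 − 20·log₁₀(9.9/2.9) = 61.3 − 10.66 = 50.64 dB SPL.
CNC lathe: 86.2 − 20·log₁₀(14.4/2.9) = 86.2 − 13.92 = 72.28 dB SPL.
Σ 10^(L/10) = 2.274e+07 → L_total = 10·log₁₀(2.274e+07) = 73.57 dB SPL.

73.6 dB SPL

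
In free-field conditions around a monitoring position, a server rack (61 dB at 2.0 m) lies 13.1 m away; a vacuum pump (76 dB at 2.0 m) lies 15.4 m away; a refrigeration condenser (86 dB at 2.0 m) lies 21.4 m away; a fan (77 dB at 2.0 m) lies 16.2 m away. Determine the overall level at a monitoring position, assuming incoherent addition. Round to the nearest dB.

67 dB

Apply inverse-square spreading to bring every level to the receiver, then sum 10^(L/10).
server rack: 61 − 20·log₁₀(13.1/2.0) = 61 − 16.32 = 44.68 dB.
vacuum pump: 76 − 20·log₁₀(15.4/2.0) = 76 − 17.73 = 58.27 dB.
refrigeration condenser: 86 − 20·log₁₀(21.4/2.0) = 86 − 20.59 = 65.41 dB.
fan: 77 − 20·log₁₀(16.2/2.0) = 77 − 18.17 = 58.83 dB.
Σ 10^(L/10) = 4.942e+06 → L_total = 10·log₁₀(4.942e+06) = 66.94 dB.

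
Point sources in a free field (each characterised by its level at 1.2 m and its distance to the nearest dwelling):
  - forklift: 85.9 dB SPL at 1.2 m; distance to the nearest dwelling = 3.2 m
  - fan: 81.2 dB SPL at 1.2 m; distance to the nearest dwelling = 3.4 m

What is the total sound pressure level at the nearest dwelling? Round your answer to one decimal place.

78.5 dB SPL

Propagate each source to the receiver with L = L_ref − 20·log₁₀(r/r_ref), then add intensities.
forklift: 85.9 − 20·log₁₀(3.2/1.2) = 85.9 − 8.52 = 77.38 dB SPL.
fan: 81.2 − 20·log₁₀(3.4/1.2) = 81.2 − 9.05 = 72.15 dB SPL.
Σ 10^(L/10) = 7.113e+07 → L_total = 10·log₁₀(7.113e+07) = 78.52 dB SPL.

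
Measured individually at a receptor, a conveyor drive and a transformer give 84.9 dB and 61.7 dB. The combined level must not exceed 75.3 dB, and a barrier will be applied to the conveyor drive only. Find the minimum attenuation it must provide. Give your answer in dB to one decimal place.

The untreated sources together contribute 10^(61.7/10) = 1.479e+06, i.e. 61.70 dB.
To meet 75.3 dB overall, the treated conveyor drive may contribute at most 10^(75.3/10) − 1.479e+06 = 3.241e+07, i.e. 75.11 dB.
Required insertion loss = 84.9 − 75.11 = 9.79 dB.

9.8 dB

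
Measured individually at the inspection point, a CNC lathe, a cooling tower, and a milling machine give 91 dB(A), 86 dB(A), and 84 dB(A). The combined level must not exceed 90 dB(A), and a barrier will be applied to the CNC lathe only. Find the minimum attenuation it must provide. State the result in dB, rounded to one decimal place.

Everything except the CNC lathe sums to 10^(86/10) + 10^(84/10) = 6.493e+08 in linear terms, 88.12 dB(A).
The limit corresponds to 10^(90/10) = 1.000e+09; subtracting the fixed part leaves 3.507e+08 for the CNC lathe, i.e. 85.45 dB(A).
Required insertion loss = 91 − 85.45 = 5.55 dB.

5.6 dB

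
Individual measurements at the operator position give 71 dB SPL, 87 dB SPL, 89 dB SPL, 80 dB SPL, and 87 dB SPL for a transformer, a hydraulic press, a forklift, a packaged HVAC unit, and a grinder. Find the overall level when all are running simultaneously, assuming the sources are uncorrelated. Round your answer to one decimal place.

92.8 dB SPL

Incoherent sources combine by intensity addition: L_total = 10·log₁₀(Σ 10^(L_i/10)).
Σ 10^(L/10) = 10^(71/10) + 10^(87/10) + 10^(89/10) + 10^(80/10) + 10^(87/10) = 1.909e+09.
L_total = 10·log₁₀(1.909e+09) = 92.81 dB SPL.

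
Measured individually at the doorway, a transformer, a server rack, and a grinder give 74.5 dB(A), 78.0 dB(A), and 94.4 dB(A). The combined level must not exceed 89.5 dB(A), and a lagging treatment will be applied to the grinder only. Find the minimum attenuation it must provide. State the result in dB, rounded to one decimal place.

5.4 dB

Fixed contribution from the other sources: Σ 10^(L/10) = 10^(74.5/10) + 10^(78.0/10) = 9.128e+07 (79.60 dB(A)).
To meet 89.5 dB(A) overall, the treated grinder may contribute at most 10^(89.5/10) − 9.128e+07 = 8.000e+08, i.e. 89.03 dB(A).
Required insertion loss = 94.4 − 89.03 = 5.37 dB.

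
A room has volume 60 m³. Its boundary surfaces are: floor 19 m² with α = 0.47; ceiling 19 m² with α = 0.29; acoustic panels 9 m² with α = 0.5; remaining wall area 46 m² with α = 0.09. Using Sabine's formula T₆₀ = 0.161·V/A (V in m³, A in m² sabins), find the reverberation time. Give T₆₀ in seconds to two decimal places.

Total absorption A = 19·0.47 + 19·0.29 + 9·0.5 + 46·0.09 = 23.08 m² sabins.
T₆₀ = 0.161·V/A = 0.161·60/23.08 = 0.419 s.

0.42 s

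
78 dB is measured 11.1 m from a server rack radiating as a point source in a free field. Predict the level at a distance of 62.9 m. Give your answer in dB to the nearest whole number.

Point-source attenuation: ΔL = 20·log₁₀(r₂/r₁) = 20·log₁₀(62.9/11.1) = 15.067 dB.
L₂ = 78 − 20·log₁₀(62.9/11.1) = 78 − 15.067 = 62.93 dB.

63 dB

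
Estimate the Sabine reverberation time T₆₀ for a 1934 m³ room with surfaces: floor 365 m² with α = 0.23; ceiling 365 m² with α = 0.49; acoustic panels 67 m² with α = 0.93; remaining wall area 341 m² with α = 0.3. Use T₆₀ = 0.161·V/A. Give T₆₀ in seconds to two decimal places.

A = Σ Sᵢαᵢ = 365·0.23 + 365·0.49 + 67·0.93 + 341·0.3 = 427.41 m².
T₆₀ = 0.161·V/A = 0.161·1934/427.41 = 0.729 s.

0.73 s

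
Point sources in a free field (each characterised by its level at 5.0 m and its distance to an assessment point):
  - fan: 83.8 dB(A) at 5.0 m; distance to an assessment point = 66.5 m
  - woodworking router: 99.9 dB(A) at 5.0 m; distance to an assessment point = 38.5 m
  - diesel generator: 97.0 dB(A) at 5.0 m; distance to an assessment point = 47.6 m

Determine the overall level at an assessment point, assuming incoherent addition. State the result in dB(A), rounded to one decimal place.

83.5 dB(A)

Apply inverse-square spreading to bring every level to the receiver, then sum 10^(L/10).
fan: 83.8 − 20·log₁₀(66.5/5.0) = 83.8 − 22.48 = 61.32 dB(A).
woodworking router: 99.9 − 20·log₁₀(38.5/5.0) = 99.9 − 17.73 = 82.17 dB(A).
diesel generator: 97.0 − 20·log₁₀(47.6/5.0) = 97.0 − 19.57 = 77.43 dB(A).
Σ 10^(L/10) = 2.215e+08 → L_total = 10·log₁₀(2.215e+08) = 83.45 dB(A).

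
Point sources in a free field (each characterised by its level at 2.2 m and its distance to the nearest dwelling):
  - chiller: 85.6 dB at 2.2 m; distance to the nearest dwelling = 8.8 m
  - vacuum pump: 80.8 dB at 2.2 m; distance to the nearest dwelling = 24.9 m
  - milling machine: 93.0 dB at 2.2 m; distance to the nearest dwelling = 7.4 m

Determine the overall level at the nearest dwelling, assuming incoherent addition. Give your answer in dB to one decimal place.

First find each source's level at the receiver (point-source: −20·log₁₀(r/r_ref)), then combine on an intensity basis.
chiller: 85.6 − 20·log₁₀(8.8/2.2) = 85.6 − 12.04 = 73.56 dB.
vacuum pump: 80.8 − 20·log₁₀(24.9/2.2) = 80.8 − 21.08 = 59.72 dB.
milling machine: 93.0 − 20·log₁₀(7.4/2.2) = 93.0 − 10.54 = 82.46 dB.
Σ 10^(L/10) = 2.000e+08 → L_total = 10·log₁₀(2.000e+08) = 83.01 dB.

83.0 dB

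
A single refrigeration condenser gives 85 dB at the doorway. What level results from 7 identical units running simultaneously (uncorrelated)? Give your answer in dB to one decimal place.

93.5 dB

L_total = L₁ + 10·log₁₀ N for N identical incoherent sources.
L_total = 85 + 10·log₁₀(7) = 85 + 8.451 = 93.45 dB.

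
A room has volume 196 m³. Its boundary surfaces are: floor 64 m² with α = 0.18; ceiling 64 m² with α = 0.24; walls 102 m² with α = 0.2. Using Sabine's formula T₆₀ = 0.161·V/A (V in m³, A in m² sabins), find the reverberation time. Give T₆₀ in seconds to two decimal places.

0.67 s

Summing Sᵢαᵢ: 64·0.18 + 64·0.24 + 102·0.2 = 47.28 m².
T₆₀ = 0.161 × 196 / 47.28 = 0.667 s.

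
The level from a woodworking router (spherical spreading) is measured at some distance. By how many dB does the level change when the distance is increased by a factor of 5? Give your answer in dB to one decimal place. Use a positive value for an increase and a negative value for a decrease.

-14.0 dB

Point-source spreading: ΔL = −20·log₁₀(r₂/r₁).
ΔL = −20·log₁₀(5) = -13.98 dB.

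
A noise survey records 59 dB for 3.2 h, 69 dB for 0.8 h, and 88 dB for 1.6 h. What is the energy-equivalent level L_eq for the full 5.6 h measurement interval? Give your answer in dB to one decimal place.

82.6 dB

L_eq = 10·log₁₀[(1/T)·Σ tᵢ·10^(Lᵢ/10)] with T = 5.6 h.
Σ tᵢ·10^(Lᵢ/10) = 3.2·10^(59/10) + 0.8·10^(69/10) + 1.6·10^(88/10) = 1.018e+09.
L_eq = 10·log₁₀(1.018e+09/5.6) = 82.60 dB.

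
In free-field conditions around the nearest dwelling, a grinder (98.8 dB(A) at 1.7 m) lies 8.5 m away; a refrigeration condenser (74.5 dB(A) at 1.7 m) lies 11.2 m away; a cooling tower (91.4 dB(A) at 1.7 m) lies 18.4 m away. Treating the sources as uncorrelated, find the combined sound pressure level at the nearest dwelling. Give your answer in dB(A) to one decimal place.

Apply inverse-square spreading to bring every level to the receiver, then sum 10^(L/10).
grinder: 98.8 − 20·log₁₀(8.5/1.7) = 98.8 − 13.98 = 84.82 dB(A).
refrigeration condenser: 74.5 − 20·log₁₀(11.2/1.7) = 74.5 − 16.38 = 58.12 dB(A).
cooling tower: 91.4 − 20·log₁₀(18.4/1.7) = 91.4 − 20.69 = 70.71 dB(A).
Σ 10^(L/10) = 3.159e+08 → L_total = 10·log₁₀(3.159e+08) = 84.99 dB(A).

85.0 dB(A)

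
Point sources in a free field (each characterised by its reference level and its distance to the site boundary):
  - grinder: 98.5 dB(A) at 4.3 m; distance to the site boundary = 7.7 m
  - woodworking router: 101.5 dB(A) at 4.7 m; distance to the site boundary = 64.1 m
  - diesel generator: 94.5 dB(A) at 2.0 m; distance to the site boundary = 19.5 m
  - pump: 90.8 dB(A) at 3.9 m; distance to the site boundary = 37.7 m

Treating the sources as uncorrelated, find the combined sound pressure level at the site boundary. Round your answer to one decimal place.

93.7 dB(A)

First find each source's level at the receiver (point-source: −20·log₁₀(r/r_ref)), then combine on an intensity basis.
grinder: 98.5 − 20·log₁₀(7.7/4.3) = 98.5 − 5.06 = 93.44 dB(A).
woodworking router: 101.5 − 20·log₁₀(64.1/4.7) = 101.5 − 22.70 = 78.80 dB(A).
diesel generator: 94.5 − 20·log₁₀(19.5/2.0) = 94.5 − 19.78 = 74.72 dB(A).
pump: 90.8 − 20·log₁₀(37.7/3.9) = 90.8 − 19.71 = 71.09 dB(A).
Σ 10^(L/10) = 2.326e+09 → L_total = 10·log₁₀(2.326e+09) = 93.67 dB(A).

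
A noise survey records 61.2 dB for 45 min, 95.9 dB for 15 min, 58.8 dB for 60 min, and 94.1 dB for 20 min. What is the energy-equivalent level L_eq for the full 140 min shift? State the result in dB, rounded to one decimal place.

88.9 dB

The energy average is taken in the linear domain: L_eq = 10·log₁₀[(Σ tᵢ·10^(Lᵢ/10))/T], T = 140 min.
Σ tᵢ·10^(Lᵢ/10) = 45·10^(61.2/10) + 15·10^(95.9/10) + 60·10^(58.8/10) + 20·10^(94.1/10) = 1.099e+11.
L_eq = 10·log₁₀(1.099e+11/140) = 88.95 dB.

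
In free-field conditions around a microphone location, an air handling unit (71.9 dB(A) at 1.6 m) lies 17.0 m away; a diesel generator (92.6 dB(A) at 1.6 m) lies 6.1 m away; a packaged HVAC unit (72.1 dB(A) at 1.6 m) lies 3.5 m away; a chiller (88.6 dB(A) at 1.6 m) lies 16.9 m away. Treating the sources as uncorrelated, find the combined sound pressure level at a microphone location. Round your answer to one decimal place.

81.3 dB(A)

Propagate each source to the receiver with L = L_ref − 20·log₁₀(r/r_ref), then add intensities.
air handling unit: 71.9 − 20·log₁₀(17.0/1.6) = 71.9 − 20.53 = 51.37 dB(A).
diesel generator: 92.6 − 20·log₁₀(6.1/1.6) = 92.6 − 11.62 = 80.98 dB(A).
packaged HVAC unit: 72.1 − 20·log₁₀(3.5/1.6) = 72.1 − 6.80 = 65.30 dB(A).
chiller: 88.6 − 20·log₁₀(16.9/1.6) = 88.6 − 20.48 = 68.12 dB(A).
Σ 10^(L/10) = 1.352e+08 → L_total = 10·log₁₀(1.352e+08) = 81.31 dB(A).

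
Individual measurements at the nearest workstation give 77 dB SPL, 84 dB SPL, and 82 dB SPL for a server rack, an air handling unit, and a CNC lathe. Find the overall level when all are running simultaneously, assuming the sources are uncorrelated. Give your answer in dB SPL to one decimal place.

Incoherent sources combine by intensity addition: L_total = 10·log₁₀(Σ 10^(L_i/10)).
Σ 10^(L/10) = 10^(77/10) + 10^(84/10) + 10^(82/10) = 4.598e+08.
L_total = 10·log₁₀(4.598e+08) = 86.63 dB SPL.

86.6 dB SPL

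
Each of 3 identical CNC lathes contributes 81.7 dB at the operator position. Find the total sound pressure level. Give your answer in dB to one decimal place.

86.5 dB

N identical incoherent sources raise the level by 10·log₁₀ N.
L_total = 81.7 + 10·log₁₀(3) = 81.7 + 4.771 = 86.47 dB.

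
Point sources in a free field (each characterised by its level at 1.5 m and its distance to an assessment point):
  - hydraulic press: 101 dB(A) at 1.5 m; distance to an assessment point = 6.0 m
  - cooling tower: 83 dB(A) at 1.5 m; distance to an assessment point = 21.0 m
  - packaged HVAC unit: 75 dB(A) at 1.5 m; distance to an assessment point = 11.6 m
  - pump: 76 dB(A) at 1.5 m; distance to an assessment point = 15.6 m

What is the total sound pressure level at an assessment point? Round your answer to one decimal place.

89.0 dB(A)

Apply inverse-square spreading to bring every level to the receiver, then sum 10^(L/10).
hydraulic press: 101 − 20·log₁₀(6.0/1.5) = 101 − 12.04 = 88.96 dB(A).
cooling tower: 83 − 20·log₁₀(21.0/1.5) = 83 − 22.92 = 60.08 dB(A).
packaged HVAC unit: 75 − 20·log₁₀(11.6/1.5) = 75 − 17.77 = 57.23 dB(A).
pump: 76 − 20·log₁₀(15.6/1.5) = 76 − 20.34 = 55.66 dB(A).
Σ 10^(L/10) = 7.887e+08 → L_total = 10·log₁₀(7.887e+08) = 88.97 dB(A).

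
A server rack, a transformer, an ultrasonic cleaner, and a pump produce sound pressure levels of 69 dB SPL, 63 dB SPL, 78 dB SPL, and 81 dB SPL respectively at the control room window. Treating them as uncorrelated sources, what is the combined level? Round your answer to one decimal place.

83.0 dB SPL

For uncorrelated sources the intensities add, so convert each level to linear form, sum, and take 10·log₁₀ of the total.
Σ 10^(L/10) = 10^(69/10) + 10^(63/10) + 10^(78/10) + 10^(81/10) = 1.989e+08.
L_total = 10·log₁₀(1.989e+08) = 82.99 dB SPL.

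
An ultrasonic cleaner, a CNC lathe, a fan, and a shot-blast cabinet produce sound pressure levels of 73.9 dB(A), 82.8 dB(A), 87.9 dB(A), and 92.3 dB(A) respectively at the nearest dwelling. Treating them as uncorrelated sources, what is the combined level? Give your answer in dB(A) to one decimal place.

For uncorrelated sources the intensities add, so convert each level to linear form, sum, and take 10·log₁₀ of the total.
Σ 10^(L/10) = 10^(73.9/10) + 10^(82.8/10) + 10^(87.9/10) + 10^(92.3/10) = 2.530e+09.
L_total = 10·log₁₀(2.530e+09) = 94.03 dB(A).

94.0 dB(A)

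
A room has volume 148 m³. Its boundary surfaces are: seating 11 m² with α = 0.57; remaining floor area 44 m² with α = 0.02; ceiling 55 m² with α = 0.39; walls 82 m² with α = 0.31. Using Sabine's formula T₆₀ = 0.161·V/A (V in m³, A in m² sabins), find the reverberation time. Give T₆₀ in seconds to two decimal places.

Total absorption A = 11·0.57 + 44·0.02 + 55·0.39 + 82·0.31 = 54.02 m² sabins.
T₆₀ = 0.161 × 148 / 54.02 = 0.441 s.

0.44 s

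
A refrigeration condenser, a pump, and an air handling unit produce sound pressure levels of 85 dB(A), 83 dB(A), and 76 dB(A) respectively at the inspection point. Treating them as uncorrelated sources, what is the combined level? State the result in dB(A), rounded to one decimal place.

For uncorrelated sources the intensities add, so convert each level to linear form, sum, and take 10·log₁₀ of the total.
Σ 10^(L/10) = 10^(85/10) + 10^(83/10) + 10^(76/10) = 5.556e+08.
L_total = 10·log₁₀(5.556e+08) = 87.45 dB(A).

87.4 dB(A)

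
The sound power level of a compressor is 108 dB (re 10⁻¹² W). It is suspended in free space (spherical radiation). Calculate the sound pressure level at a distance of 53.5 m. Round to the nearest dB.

62 dB

Free-field spherical radiation: L_p = L_w − 10·log₁₀(4π·r²), r = 53.5 m.
4π·r² = 3.597e+04 m², 10·log₁₀ of that is 45.559 dB.
L_p = 108 − 45.559 = 62.44 dB.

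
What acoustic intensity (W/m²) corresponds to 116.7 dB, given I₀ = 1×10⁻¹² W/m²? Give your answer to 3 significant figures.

L = 10·log₁₀(I/I₀) ⇒ I = I₀·10^(L/10) = 10⁻¹² × 10^11.67.

0.468 W/m²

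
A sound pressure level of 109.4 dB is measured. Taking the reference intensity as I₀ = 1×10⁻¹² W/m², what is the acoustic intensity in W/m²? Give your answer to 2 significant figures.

I/I₀ = 10^(109.4/10) = 8.71e+10, so I = 8.71e+10 × 10⁻¹² W/m².

0.087 W/m²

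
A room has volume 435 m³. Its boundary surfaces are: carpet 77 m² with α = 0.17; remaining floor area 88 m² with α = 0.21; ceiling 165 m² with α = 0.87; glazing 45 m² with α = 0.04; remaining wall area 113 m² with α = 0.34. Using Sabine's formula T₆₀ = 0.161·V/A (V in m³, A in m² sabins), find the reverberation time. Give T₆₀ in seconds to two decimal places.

0.33 s

Total absorption A = 77·0.17 + 88·0.21 + 165·0.87 + 45·0.04 + 113·0.34 = 215.34 m² sabins.
T₆₀ = 0.161 × 435 / 215.34 = 0.325 s.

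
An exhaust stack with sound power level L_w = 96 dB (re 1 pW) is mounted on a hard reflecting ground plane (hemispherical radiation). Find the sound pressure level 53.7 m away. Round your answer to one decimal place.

Free-field hemispherical radiation: L_p = L_w − 10·log₁₀(2π·r²), r = 53.7 m.
2π·r² = 1.812e+04 m², 10·log₁₀ of that is 42.581 dB.
L_p = 96 − 42.581 = 53.42 dB.

53.4 dB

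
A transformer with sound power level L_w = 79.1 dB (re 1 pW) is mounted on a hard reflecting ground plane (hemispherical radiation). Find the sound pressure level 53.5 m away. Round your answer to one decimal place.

L_p = L_w − 10·log₁₀(2π·r²) with r = 53.5 m.
2π·r² = 1.798e+04 m², 10·log₁₀ of that is 42.549 dB.
L_p = 79.1 − 42.549 = 36.55 dB.

36.6 dB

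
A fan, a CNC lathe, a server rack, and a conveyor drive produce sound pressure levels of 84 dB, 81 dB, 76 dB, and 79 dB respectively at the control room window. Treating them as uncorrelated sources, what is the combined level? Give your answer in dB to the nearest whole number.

For uncorrelated sources the intensities add, so convert each level to linear form, sum, and take 10·log₁₀ of the total.
Σ 10^(L/10) = 10^(84/10) + 10^(81/10) + 10^(76/10) + 10^(79/10) = 4.963e+08.
L_total = 10·log₁₀(4.963e+08) = 86.96 dB.

87 dB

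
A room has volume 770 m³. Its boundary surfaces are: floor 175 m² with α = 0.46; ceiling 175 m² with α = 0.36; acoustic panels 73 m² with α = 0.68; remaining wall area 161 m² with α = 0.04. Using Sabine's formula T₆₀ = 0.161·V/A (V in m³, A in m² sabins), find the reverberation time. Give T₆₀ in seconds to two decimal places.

0.62 s

Total absorption A = 175·0.46 + 175·0.36 + 73·0.68 + 161·0.04 = 199.58 m² sabins.
T₆₀ = 0.161 × 770 / 199.58 = 0.621 s.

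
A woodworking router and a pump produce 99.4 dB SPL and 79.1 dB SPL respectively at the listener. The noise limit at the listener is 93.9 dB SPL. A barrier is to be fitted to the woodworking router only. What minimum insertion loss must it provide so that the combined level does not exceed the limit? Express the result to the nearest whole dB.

The untreated sources together contribute 10^(79.1/10) = 8.128e+07, i.e. 79.10 dB SPL.
To meet 93.9 dB SPL overall, the treated woodworking router may contribute at most 10^(93.9/10) − 8.128e+07 = 2.373e+09, i.e. 93.75 dB SPL.
So the woodworking router must be reduced from 99.4 to 93.75 dB SPL: IL = 5.65 dB.

6 dB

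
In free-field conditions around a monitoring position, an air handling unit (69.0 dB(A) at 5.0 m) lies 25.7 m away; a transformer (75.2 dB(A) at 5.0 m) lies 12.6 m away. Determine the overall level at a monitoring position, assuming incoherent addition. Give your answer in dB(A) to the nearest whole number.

67 dB(A)

First find each source's level at the receiver (point-source: −20·log₁₀(r/r_ref)), then combine on an intensity basis.
air handling unit: 69.0 − 20·log₁₀(25.7/5.0) = 69.0 − 14.22 = 54.78 dB(A).
transformer: 75.2 − 20·log₁₀(12.6/5.0) = 75.2 − 8.03 = 67.17 dB(A).
Σ 10^(L/10) = 5.515e+06 → L_total = 10·log₁₀(5.515e+06) = 67.42 dB(A).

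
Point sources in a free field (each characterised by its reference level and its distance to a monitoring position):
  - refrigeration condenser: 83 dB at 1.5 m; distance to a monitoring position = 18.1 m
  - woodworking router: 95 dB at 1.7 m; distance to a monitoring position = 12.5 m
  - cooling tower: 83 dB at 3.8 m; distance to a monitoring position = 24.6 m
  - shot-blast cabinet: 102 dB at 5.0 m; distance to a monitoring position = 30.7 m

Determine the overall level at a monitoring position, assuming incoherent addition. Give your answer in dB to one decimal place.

86.9 dB

Apply inverse-square spreading to bring every level to the receiver, then sum 10^(L/10).
refrigeration condenser: 83 − 20·log₁₀(18.1/1.5) = 83 − 21.63 = 61.37 dB.
woodworking router: 95 − 20·log₁₀(12.5/1.7) = 95 − 17.33 = 77.67 dB.
cooling tower: 83 − 20·log₁₀(24.6/3.8) = 83 − 16.22 = 66.78 dB.
shot-blast cabinet: 102 − 20·log₁₀(30.7/5.0) = 102 − 15.76 = 86.24 dB.
Σ 10^(L/10) = 4.850e+08 → L_total = 10·log₁₀(4.850e+08) = 86.86 dB.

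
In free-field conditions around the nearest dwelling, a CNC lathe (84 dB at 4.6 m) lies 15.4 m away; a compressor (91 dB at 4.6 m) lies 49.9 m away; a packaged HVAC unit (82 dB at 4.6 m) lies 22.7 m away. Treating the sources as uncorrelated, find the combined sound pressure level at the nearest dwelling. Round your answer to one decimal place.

76.0 dB

Propagate each source to the receiver with L = L_ref − 20·log₁₀(r/r_ref), then add intensities.
CNC lathe: 84 − 20·log₁₀(15.4/4.6) = 84 − 10.50 = 73.50 dB.
compressor: 91 − 20·log₁₀(49.9/4.6) = 91 − 20.71 = 70.29 dB.
packaged HVAC unit: 82 − 20·log₁₀(22.7/4.6) = 82 − 13.87 = 68.13 dB.
Σ 10^(L/10) = 3.962e+07 → L_total = 10·log₁₀(3.962e+07) = 75.98 dB.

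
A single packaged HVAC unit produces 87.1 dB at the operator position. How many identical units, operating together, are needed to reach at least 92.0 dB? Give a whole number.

Need L₁ + 10·log₁₀ N ≥ 92.0, i.e. log₁₀ N ≥ 0.49.
N ≥ 10^(4.9/10) = 3.090, so N = 4.

4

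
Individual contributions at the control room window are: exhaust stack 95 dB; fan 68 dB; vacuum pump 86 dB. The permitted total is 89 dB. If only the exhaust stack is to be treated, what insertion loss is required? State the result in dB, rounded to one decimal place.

9.1 dB

The untreated sources together contribute 10^(68/10) + 10^(86/10) = 4.044e+08, i.e. 86.07 dB.
The limit corresponds to 10^(89/10) = 7.943e+08; subtracting the fixed part leaves 3.899e+08 for the exhaust stack, i.e. 85.91 dB.
So the exhaust stack must be reduced from 95 to 85.91 dB: IL = 9.09 dB.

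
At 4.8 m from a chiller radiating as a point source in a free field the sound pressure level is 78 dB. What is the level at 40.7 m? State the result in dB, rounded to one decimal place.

59.4 dB

Point-source attenuation: ΔL = 20·log₁₀(r₂/r₁) = 20·log₁₀(40.7/4.8) = 18.567 dB.
L₂ = 78 − 20·log₁₀(40.7/4.8) = 78 − 18.567 = 59.43 dB.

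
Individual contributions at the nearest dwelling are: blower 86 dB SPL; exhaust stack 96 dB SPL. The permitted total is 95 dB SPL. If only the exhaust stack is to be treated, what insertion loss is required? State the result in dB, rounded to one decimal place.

Everything except the exhaust stack sums to 10^(86/10) = 3.981e+08 in linear terms, 86.00 dB SPL.
To meet 95 dB SPL overall, the treated exhaust stack may contribute at most 10^(95/10) − 3.981e+08 = 2.764e+09, i.e. 94.42 dB SPL.
So the exhaust stack must be reduced from 96 to 94.42 dB SPL: IL = 1.58 dB.

1.6 dB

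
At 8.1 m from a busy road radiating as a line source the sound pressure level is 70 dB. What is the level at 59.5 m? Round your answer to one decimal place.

61.3 dB

Cylindrical spreading from a line source gives a 10·log₁₀(r₂/r₁) drop.
L₂ = 70 − 10·log₁₀(59.5/8.1) = 70 − 8.660 = 61.34 dB.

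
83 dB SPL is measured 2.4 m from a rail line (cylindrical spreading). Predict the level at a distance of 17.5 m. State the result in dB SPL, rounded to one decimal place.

74.4 dB SPL

Cylindrical spreading from a line source gives a 10·log₁₀(r₂/r₁) drop.
L₂ = 83 − 10·log₁₀(17.5/2.4) = 83 − 8.628 = 74.37 dB SPL.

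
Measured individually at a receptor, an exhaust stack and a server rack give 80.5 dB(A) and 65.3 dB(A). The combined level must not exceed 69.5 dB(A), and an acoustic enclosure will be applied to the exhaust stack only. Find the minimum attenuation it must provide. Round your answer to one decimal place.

13.1 dB

The untreated sources together contribute 10^(65.3/10) = 3.388e+06, i.e. 65.30 dB(A).
The limit corresponds to 10^(69.5/10) = 8.913e+06; subtracting the fixed part leaves 5.524e+06 for the exhaust stack, i.e. 67.42 dB(A).
So the exhaust stack must be reduced from 80.5 to 67.42 dB(A): IL = 13.08 dB.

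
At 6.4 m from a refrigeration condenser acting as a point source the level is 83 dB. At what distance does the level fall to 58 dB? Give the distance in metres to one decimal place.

For a point source L₁ − L₂ = 20·log₁₀(r₂/r₁), so r₂ = r₁·10^((L₁−L₂)/20).
r₂ = 6.4·10^((83−58)/20) = 6.4·10^(25.0/20) = 113.81 m.

113.8 m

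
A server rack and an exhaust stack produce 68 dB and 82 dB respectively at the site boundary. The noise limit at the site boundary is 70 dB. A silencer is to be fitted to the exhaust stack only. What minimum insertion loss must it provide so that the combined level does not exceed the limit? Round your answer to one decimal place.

16.3 dB

Everything except the exhaust stack sums to 10^(68/10) = 6.310e+06 in linear terms, 68.00 dB.
To meet 70 dB overall, the treated exhaust stack may contribute at most 10^(70/10) − 6.310e+06 = 3.690e+06, i.e. 65.67 dB.
So the exhaust stack must be reduced from 82 to 65.67 dB: IL = 16.33 dB.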